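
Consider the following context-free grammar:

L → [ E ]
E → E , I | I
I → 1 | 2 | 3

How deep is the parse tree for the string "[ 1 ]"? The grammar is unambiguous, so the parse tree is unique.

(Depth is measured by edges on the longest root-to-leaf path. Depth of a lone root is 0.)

3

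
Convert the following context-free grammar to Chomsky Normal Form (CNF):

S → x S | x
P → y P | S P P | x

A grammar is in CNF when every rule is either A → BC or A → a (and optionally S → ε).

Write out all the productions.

TX → x; S → x; TY → y; P → x; S → TX S; P → TY P; P → S X0; X0 → P P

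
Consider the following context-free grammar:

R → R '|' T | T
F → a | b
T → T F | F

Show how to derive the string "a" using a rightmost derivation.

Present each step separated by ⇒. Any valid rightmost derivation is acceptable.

R ⇒ T ⇒ F ⇒ a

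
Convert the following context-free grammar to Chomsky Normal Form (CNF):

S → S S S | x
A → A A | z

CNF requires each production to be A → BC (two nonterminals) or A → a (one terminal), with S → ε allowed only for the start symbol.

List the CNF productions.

S → x; A → z; S → S X0; X0 → S S; A → A A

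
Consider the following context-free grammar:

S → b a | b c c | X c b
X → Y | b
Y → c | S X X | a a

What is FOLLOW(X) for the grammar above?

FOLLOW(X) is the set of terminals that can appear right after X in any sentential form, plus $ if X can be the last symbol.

We compute FOLLOW(X) using the standard algorithm.
FOLLOW(S) starts with {$}.
FIRST(S) = {a, b, c}
FIRST(X) = {a, b, c}
FIRST(Y) = {a, b, c}
FOLLOW(S) = {$, a, b, c}
FOLLOW(X) = {a, b, c}
FOLLOW(Y) = {a, b, c}
Therefore, FOLLOW(X) = {a, b, c}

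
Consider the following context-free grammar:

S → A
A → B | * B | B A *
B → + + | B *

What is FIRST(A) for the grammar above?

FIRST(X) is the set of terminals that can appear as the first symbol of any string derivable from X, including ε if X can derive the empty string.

We compute FIRST(A) using the standard algorithm.
FIRST(A) = {*, +}
FIRST(B) = {+}
FIRST(S) = {*, +}
Therefore, FIRST(A) = {*, +}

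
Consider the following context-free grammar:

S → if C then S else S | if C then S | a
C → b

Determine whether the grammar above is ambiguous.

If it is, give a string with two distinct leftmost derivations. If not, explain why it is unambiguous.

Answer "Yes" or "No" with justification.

Yes - the string 'if b then if b then if b then a else a else a' has two distinct leftmost derivations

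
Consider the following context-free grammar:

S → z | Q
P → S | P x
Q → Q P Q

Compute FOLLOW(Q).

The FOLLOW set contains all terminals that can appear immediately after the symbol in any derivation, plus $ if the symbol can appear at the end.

We compute FOLLOW(Q) using the standard algorithm.
FOLLOW(S) starts with {$}.
FIRST(P) = {z}
FIRST(Q) = {}
FIRST(S) = {z}
FOLLOW(P) = {x}
FOLLOW(Q) = {$, x, z}
FOLLOW(S) = {$, x}
Therefore, FOLLOW(Q) = {$, x, z}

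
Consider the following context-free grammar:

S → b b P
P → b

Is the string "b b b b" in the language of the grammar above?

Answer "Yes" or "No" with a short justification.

No - no valid derivation exists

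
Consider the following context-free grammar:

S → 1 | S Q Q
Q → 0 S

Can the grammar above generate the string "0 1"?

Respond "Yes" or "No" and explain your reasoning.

No - no valid derivation exists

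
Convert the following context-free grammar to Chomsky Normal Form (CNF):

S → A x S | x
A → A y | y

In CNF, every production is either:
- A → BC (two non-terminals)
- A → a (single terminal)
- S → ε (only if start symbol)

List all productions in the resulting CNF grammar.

TX → x; S → x; TY → y; A → y; S → A X0; X0 → TX S; A → A TY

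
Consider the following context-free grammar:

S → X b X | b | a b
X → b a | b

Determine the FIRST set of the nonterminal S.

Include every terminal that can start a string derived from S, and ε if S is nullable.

We compute FIRST(S) using the standard algorithm.
FIRST(S) = {a, b}
FIRST(X) = {b}
Therefore, FIRST(S) = {a, b}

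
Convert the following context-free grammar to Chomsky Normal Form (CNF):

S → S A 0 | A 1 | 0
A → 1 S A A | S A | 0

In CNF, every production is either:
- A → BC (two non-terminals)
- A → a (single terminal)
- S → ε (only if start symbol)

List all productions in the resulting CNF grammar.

T0 → 0; T1 → 1; S → 0; A → 0; S → S X0; X0 → A T0; S → A T1; A → T1 X1; X1 → S X2; X2 → A A; A → S A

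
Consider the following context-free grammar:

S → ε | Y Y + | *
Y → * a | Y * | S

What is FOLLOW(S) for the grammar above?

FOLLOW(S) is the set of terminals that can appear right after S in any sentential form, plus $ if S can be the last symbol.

We compute FOLLOW(S) using the standard algorithm.
FOLLOW(S) starts with {$}.
FIRST(S) = {*, +, ε}
FIRST(Y) = {*, +, ε}
FOLLOW(S) = {$, *, +}
FOLLOW(Y) = {*, +}
Therefore, FOLLOW(S) = {$, *, +}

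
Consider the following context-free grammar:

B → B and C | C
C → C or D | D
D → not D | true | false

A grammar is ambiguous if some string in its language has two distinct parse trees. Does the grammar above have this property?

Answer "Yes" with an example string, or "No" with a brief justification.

No - the grammar is unambiguous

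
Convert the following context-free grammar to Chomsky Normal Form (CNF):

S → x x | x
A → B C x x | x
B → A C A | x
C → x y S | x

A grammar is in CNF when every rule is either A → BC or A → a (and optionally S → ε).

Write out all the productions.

TX → x; S → x; A → x; B → x; TY → y; C → x; S → TX TX; A → B X0; X0 → C X1; X1 → TX TX; B → A X2; X2 → C A; C → TX X3; X3 → TY S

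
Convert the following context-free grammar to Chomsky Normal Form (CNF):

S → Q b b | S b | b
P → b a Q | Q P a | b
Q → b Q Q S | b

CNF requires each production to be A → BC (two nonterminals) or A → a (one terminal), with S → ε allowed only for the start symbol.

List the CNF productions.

TB → b; S → b; TA → a; P → b; Q → b; S → Q X0; X0 → TB TB; S → S TB; P → TB X1; X1 → TA Q; P → Q X2; X2 → P TA; Q → TB X3; X3 → Q X4; X4 → Q S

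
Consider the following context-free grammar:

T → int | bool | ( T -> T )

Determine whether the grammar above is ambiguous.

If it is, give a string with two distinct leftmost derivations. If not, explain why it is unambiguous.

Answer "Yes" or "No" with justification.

No - the grammar is unambiguous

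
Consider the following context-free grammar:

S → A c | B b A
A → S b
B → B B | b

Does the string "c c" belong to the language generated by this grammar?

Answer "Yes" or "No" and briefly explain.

No - no valid derivation exists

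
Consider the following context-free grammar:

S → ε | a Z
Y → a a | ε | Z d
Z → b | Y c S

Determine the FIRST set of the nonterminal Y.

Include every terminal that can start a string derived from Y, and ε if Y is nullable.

We compute FIRST(Y) using the standard algorithm.
FIRST(S) = {a, ε}
FIRST(Y) = {a, b, c, ε}
FIRST(Z) = {a, b, c}
Therefore, FIRST(Y) = {a, b, c, ε}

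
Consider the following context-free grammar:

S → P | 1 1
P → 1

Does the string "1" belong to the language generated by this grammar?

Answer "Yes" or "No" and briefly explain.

Yes - a valid derivation exists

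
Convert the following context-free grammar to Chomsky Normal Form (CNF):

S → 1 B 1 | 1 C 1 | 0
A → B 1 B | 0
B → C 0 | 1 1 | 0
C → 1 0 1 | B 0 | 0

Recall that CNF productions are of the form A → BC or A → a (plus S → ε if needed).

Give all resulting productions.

T1 → 1; S → 0; A → 0; T0 → 0; B → 0; C → 0; S → T1 X0; X0 → B T1; S → T1 X1; X1 → C T1; A → B X2; X2 → T1 B; B → C T0; B → T1 T1; C → T1 X3; X3 → T0 T1; C → B T0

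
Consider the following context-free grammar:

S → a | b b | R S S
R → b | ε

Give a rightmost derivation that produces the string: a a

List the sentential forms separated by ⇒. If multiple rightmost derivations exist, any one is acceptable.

S ⇒ R S S ⇒ R S a ⇒ R a a ⇒ a a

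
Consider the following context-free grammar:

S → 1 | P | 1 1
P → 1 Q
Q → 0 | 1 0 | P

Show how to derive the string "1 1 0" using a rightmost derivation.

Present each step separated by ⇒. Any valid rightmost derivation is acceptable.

S ⇒ P ⇒ 1 Q ⇒ 1 1 0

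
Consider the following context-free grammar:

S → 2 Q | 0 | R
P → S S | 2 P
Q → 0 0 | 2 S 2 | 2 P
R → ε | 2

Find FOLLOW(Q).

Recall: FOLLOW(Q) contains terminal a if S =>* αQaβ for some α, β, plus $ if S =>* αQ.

We compute FOLLOW(Q) using the standard algorithm.
FOLLOW(S) starts with {$}.
FIRST(P) = {0, 2, ε}
FIRST(Q) = {0, 2}
FIRST(R) = {2, ε}
FIRST(S) = {0, 2, ε}
FOLLOW(P) = {$, 0, 2}
FOLLOW(Q) = {$, 0, 2}
FOLLOW(R) = {$, 0, 2}
FOLLOW(S) = {$, 0, 2}
Therefore, FOLLOW(Q) = {$, 0, 2}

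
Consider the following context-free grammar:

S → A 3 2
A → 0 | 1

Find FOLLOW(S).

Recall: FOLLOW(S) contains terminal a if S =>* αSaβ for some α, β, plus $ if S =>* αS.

We compute FOLLOW(S) using the standard algorithm.
FOLLOW(S) starts with {$}.
FIRST(A) = {0, 1}
FIRST(S) = {0, 1}
FOLLOW(A) = {3}
FOLLOW(S) = {$}
Therefore, FOLLOW(S) = {$}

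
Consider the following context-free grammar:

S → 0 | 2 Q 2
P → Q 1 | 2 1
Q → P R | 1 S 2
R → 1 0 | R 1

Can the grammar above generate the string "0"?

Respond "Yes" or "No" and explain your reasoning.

Yes - a valid derivation exists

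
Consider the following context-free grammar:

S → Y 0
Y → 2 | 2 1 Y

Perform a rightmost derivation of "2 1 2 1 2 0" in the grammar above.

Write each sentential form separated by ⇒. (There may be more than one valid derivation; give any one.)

S ⇒ Y 0 ⇒ 2 1 Y 0 ⇒ 2 1 2 1 Y 0 ⇒ 2 1 2 1 2 0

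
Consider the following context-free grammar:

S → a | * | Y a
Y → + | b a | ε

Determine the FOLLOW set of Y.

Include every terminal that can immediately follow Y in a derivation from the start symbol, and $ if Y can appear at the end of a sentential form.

We compute FOLLOW(Y) using the standard algorithm.
FOLLOW(S) starts with {$}.
FIRST(S) = {*, +, a, b}
FIRST(Y) = {+, b, ε}
FOLLOW(S) = {$}
FOLLOW(Y) = {a}
Therefore, FOLLOW(Y) = {a}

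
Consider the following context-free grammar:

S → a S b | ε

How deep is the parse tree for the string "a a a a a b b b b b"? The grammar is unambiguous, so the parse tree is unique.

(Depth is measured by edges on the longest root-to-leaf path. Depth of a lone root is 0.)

6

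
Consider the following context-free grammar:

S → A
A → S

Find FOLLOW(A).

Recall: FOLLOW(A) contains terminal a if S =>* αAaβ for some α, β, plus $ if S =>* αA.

We compute FOLLOW(A) using the standard algorithm.
FOLLOW(S) starts with {$}.
FIRST(A) = {}
FIRST(S) = {}
FOLLOW(A) = {$}
FOLLOW(S) = {$}
Therefore, FOLLOW(A) = {$}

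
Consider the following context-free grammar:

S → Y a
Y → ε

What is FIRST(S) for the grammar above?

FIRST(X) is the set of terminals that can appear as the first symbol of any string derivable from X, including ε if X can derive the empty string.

We compute FIRST(S) using the standard algorithm.
FIRST(S) = {a}
FIRST(Y) = {ε}
Therefore, FIRST(S) = {a}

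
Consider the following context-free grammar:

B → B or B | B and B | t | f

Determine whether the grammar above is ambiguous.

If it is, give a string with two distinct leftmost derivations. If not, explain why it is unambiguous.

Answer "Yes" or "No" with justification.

Yes - the string 't or f or t and t or f or f' has two distinct leftmost derivations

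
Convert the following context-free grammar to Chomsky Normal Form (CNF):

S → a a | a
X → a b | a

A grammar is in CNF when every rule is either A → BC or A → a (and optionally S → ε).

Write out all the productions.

TA → a; S → a; TB → b; X → a; S → TA TA; X → TA TB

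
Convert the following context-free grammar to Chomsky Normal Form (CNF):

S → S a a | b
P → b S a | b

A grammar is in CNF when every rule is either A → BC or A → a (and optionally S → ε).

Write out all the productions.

TA → a; S → b; TB → b; P → b; S → S X0; X0 → TA TA; P → TB X1; X1 → S TA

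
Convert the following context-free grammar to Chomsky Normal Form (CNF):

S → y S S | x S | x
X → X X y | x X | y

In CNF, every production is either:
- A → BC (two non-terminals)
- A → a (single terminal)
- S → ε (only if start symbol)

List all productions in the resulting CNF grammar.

TY → y; TX → x; S → x; X → y; S → TY X0; X0 → S S; S → TX S; X → X X1; X1 → X TY; X → TX X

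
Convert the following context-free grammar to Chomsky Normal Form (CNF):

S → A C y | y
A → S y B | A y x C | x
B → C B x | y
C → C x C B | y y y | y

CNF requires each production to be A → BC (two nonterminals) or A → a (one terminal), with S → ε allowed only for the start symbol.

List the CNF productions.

TY → y; S → y; TX → x; A → x; B → y; C → y; S → A X0; X0 → C TY; A → S X1; X1 → TY B; A → A X2; X2 → TY X3; X3 → TX C; B → C X4; X4 → B TX; C → C X5; X5 → TX X6; X6 → C B; C → TY X7; X7 → TY TY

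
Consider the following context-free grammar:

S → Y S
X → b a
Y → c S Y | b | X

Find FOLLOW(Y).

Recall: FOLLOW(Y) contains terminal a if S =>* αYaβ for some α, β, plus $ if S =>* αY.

We compute FOLLOW(Y) using the standard algorithm.
FOLLOW(S) starts with {$}.
FIRST(S) = {b, c}
FIRST(X) = {b}
FIRST(Y) = {b, c}
FOLLOW(S) = {$, b, c}
FOLLOW(X) = {b, c}
FOLLOW(Y) = {b, c}
Therefore, FOLLOW(Y) = {b, c}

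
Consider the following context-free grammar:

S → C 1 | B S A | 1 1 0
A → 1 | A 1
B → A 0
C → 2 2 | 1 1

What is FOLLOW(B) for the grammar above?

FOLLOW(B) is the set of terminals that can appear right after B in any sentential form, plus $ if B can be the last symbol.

We compute FOLLOW(B) using the standard algorithm.
FOLLOW(S) starts with {$}.
FIRST(A) = {1}
FIRST(B) = {1}
FIRST(C) = {1, 2}
FIRST(S) = {1, 2}
FOLLOW(A) = {$, 0, 1}
FOLLOW(B) = {1, 2}
FOLLOW(C) = {1}
FOLLOW(S) = {$, 1}
Therefore, FOLLOW(B) = {1, 2}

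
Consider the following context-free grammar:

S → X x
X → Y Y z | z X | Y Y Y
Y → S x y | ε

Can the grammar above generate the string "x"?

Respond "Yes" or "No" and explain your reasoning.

Yes - a valid derivation exists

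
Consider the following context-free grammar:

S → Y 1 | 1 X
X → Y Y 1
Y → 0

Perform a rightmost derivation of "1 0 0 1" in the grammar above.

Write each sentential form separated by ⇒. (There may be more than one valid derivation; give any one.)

S ⇒ 1 X ⇒ 1 Y Y 1 ⇒ 1 Y 0 1 ⇒ 1 0 0 1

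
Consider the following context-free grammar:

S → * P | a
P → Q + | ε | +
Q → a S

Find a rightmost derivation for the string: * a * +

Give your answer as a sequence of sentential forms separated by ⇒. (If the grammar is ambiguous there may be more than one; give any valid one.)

S ⇒ * P ⇒ * Q + ⇒ * a S + ⇒ * a * P + ⇒ * a * +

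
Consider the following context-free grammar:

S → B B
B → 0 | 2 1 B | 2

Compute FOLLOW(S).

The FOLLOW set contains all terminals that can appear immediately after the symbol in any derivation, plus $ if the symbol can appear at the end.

We compute FOLLOW(S) using the standard algorithm.
FOLLOW(S) starts with {$}.
FIRST(B) = {0, 2}
FIRST(S) = {0, 2}
FOLLOW(B) = {$, 0, 2}
FOLLOW(S) = {$}
Therefore, FOLLOW(S) = {$}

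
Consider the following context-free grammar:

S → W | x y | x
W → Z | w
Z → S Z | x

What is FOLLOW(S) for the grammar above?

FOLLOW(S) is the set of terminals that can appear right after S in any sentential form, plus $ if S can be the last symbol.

We compute FOLLOW(S) using the standard algorithm.
FOLLOW(S) starts with {$}.
FIRST(S) = {w, x}
FIRST(W) = {w, x}
FIRST(Z) = {w, x}
FOLLOW(S) = {$, w, x}
FOLLOW(W) = {$, w, x}
FOLLOW(Z) = {$, w, x}
Therefore, FOLLOW(S) = {$, w, x}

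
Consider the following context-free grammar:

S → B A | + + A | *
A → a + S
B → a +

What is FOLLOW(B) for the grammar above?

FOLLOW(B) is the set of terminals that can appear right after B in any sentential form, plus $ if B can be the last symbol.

We compute FOLLOW(B) using the standard algorithm.
FOLLOW(S) starts with {$}.
FIRST(A) = {a}
FIRST(B) = {a}
FIRST(S) = {*, +, a}
FOLLOW(A) = {$}
FOLLOW(B) = {a}
FOLLOW(S) = {$}
Therefore, FOLLOW(B) = {a}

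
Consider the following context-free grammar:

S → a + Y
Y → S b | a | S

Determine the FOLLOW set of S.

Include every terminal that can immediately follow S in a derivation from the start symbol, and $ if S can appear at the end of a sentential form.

We compute FOLLOW(S) using the standard algorithm.
FOLLOW(S) starts with {$}.
FIRST(S) = {a}
FIRST(Y) = {a}
FOLLOW(S) = {$, b}
FOLLOW(Y) = {$, b}
Therefore, FOLLOW(S) = {$, b}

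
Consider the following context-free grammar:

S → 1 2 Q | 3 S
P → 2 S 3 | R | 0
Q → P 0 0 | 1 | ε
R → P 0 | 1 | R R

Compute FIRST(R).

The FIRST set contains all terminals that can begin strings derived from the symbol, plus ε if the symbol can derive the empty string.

We compute FIRST(R) using the standard algorithm.
FIRST(P) = {0, 1, 2}
FIRST(Q) = {0, 1, 2, ε}
FIRST(R) = {0, 1, 2}
FIRST(S) = {1, 3}
Therefore, FIRST(R) = {0, 1, 2}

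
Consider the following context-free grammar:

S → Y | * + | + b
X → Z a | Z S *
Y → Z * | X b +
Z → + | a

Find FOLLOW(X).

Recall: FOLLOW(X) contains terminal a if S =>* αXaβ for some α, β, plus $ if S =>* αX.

We compute FOLLOW(X) using the standard algorithm.
FOLLOW(S) starts with {$}.
FIRST(S) = {*, +, a}
FIRST(X) = {+, a}
FIRST(Y) = {+, a}
FIRST(Z) = {+, a}
FOLLOW(S) = {$, *}
FOLLOW(X) = {b}
FOLLOW(Y) = {$, *}
FOLLOW(Z) = {*, +, a}
Therefore, FOLLOW(X) = {b}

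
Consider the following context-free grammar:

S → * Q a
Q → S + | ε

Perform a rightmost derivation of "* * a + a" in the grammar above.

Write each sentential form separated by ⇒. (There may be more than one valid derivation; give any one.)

S ⇒ * Q a ⇒ * S + a ⇒ * * Q a + a ⇒ * * a + a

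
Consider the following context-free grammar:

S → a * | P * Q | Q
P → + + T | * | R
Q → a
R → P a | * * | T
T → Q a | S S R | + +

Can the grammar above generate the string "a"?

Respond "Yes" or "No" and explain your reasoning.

Yes - a valid derivation exists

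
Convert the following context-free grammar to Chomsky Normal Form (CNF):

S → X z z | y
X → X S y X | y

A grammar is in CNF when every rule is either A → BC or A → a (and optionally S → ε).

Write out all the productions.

TZ → z; S → y; TY → y; X → y; S → X X0; X0 → TZ TZ; X → X X1; X1 → S X2; X2 → TY X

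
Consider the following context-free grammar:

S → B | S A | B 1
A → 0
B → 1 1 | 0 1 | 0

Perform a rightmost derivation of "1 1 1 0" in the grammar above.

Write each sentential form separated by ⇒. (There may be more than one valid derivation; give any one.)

S ⇒ S A ⇒ S 0 ⇒ B 1 0 ⇒ 1 1 1 0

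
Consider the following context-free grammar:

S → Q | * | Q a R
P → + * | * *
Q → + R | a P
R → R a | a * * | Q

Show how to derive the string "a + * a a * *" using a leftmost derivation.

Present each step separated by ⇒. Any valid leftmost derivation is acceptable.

S ⇒ Q a R ⇒ a P a R ⇒ a + * a R ⇒ a + * a a * *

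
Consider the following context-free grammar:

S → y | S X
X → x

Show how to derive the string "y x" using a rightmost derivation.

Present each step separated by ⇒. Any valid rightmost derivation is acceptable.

S ⇒ S X ⇒ S x ⇒ y x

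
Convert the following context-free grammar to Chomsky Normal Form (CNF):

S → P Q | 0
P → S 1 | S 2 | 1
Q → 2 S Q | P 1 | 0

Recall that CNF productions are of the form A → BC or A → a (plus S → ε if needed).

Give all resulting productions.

S → 0; T1 → 1; T2 → 2; P → 1; Q → 0; S → P Q; P → S T1; P → S T2; Q → T2 X0; X0 → S Q; Q → P T1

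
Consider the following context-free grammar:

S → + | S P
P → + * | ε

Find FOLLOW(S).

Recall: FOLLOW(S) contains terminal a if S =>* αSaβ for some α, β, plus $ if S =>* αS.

We compute FOLLOW(S) using the standard algorithm.
FOLLOW(S) starts with {$}.
FIRST(P) = {+, ε}
FIRST(S) = {+}
FOLLOW(P) = {$, +}
FOLLOW(S) = {$, +}
Therefore, FOLLOW(S) = {$, +}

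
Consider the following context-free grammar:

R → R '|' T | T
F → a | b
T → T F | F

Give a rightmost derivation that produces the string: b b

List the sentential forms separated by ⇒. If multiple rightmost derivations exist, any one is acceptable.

R ⇒ T ⇒ T F ⇒ T b ⇒ F b ⇒ b b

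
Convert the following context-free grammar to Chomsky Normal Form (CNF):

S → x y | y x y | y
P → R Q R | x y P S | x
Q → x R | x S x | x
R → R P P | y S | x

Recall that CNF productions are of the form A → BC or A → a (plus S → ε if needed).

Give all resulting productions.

TX → x; TY → y; S → y; P → x; Q → x; R → x; S → TX TY; S → TY X0; X0 → TX TY; P → R X1; X1 → Q R; P → TX X2; X2 → TY X3; X3 → P S; Q → TX R; Q → TX X4; X4 → S TX; R → R X5; X5 → P P; R → TY S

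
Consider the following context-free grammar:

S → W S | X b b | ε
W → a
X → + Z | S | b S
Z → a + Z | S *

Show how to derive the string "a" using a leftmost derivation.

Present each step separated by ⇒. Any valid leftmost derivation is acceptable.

S ⇒ W S ⇒ a S ⇒ a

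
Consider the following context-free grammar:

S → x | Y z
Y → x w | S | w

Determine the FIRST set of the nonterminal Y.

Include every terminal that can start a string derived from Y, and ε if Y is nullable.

We compute FIRST(Y) using the standard algorithm.
FIRST(S) = {w, x}
FIRST(Y) = {w, x}
Therefore, FIRST(Y) = {w, x}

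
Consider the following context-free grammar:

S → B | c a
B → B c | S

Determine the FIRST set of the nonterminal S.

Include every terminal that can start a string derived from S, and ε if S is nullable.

We compute FIRST(S) using the standard algorithm.
FIRST(B) = {c}
FIRST(S) = {c}
Therefore, FIRST(S) = {c}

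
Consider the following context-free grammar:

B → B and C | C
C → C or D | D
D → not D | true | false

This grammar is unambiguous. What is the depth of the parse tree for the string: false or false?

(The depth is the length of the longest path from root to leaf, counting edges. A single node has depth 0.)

4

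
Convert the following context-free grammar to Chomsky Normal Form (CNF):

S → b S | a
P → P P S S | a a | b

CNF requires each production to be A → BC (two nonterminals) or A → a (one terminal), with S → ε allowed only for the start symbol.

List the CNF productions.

TB → b; S → a; TA → a; P → b; S → TB S; P → P X0; X0 → P X1; X1 → S S; P → TA TA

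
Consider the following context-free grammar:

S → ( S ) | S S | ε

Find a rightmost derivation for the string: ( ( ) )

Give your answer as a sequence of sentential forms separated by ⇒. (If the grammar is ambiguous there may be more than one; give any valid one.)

S ⇒ ( S ) ⇒ ( ( S ) ) ⇒ ( ( ) )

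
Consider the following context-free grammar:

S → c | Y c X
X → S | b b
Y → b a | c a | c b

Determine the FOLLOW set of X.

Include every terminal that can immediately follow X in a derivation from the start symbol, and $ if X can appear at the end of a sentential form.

We compute FOLLOW(X) using the standard algorithm.
FOLLOW(S) starts with {$}.
FIRST(S) = {b, c}
FIRST(X) = {b, c}
FIRST(Y) = {b, c}
FOLLOW(S) = {$}
FOLLOW(X) = {$}
FOLLOW(Y) = {c}
Therefore, FOLLOW(X) = {$}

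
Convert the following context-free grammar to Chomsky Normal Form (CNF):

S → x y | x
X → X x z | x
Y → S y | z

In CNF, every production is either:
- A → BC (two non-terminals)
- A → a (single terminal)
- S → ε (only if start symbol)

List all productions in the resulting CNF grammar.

TX → x; TY → y; S → x; TZ → z; X → x; Y → z; S → TX TY; X → X X0; X0 → TX TZ; Y → S TY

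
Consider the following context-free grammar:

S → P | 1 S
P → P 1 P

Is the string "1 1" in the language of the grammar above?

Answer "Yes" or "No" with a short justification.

No - no valid derivation exists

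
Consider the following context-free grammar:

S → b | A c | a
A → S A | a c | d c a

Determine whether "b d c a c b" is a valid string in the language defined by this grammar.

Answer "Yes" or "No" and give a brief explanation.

No - no valid derivation exists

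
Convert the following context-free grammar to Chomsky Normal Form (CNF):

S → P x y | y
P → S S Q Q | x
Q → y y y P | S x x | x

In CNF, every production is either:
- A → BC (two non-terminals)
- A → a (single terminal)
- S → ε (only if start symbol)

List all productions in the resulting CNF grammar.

TX → x; TY → y; S → y; P → x; Q → x; S → P X0; X0 → TX TY; P → S X1; X1 → S X2; X2 → Q Q; Q → TY X3; X3 → TY X4; X4 → TY P; Q → S X5; X5 → TX TX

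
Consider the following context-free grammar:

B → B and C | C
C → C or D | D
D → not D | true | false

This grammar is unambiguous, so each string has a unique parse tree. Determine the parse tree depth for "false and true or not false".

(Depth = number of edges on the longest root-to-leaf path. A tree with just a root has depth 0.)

4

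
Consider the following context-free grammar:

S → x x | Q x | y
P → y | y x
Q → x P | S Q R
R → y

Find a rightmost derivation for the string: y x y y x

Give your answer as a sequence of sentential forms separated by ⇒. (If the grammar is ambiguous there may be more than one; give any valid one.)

S ⇒ Q x ⇒ S Q R x ⇒ S Q y x ⇒ S x P y x ⇒ S x y y x ⇒ y x y y x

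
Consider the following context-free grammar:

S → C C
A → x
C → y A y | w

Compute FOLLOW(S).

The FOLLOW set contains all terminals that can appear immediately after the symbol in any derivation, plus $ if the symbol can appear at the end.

We compute FOLLOW(S) using the standard algorithm.
FOLLOW(S) starts with {$}.
FIRST(A) = {x}
FIRST(C) = {w, y}
FIRST(S) = {w, y}
FOLLOW(A) = {y}
FOLLOW(C) = {$, w, y}
FOLLOW(S) = {$}
Therefore, FOLLOW(S) = {$}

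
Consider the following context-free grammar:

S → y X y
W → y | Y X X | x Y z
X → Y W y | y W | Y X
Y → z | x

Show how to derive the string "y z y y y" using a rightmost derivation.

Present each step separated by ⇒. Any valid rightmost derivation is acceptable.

S ⇒ y X y ⇒ y Y W y y ⇒ y Y y y y ⇒ y z y y y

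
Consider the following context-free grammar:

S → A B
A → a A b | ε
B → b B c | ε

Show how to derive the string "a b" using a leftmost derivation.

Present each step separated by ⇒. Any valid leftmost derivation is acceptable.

S ⇒ A B ⇒ a A b B ⇒ a b B ⇒ a b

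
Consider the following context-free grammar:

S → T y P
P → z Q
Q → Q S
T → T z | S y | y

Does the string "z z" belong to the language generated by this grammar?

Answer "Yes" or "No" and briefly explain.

No - no valid derivation exists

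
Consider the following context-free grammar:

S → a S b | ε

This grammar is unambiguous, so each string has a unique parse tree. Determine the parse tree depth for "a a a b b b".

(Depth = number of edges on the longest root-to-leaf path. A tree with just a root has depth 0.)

4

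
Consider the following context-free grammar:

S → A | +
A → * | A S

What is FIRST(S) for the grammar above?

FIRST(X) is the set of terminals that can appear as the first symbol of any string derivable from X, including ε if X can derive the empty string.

We compute FIRST(S) using the standard algorithm.
FIRST(A) = {*}
FIRST(S) = {*, +}
Therefore, FIRST(S) = {*, +}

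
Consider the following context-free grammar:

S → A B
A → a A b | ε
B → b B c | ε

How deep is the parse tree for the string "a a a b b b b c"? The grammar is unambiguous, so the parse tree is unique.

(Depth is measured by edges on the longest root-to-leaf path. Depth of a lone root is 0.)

5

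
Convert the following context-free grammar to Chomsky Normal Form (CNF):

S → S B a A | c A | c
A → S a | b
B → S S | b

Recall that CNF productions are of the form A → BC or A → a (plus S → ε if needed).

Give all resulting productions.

TA → a; TC → c; S → c; A → b; B → b; S → S X0; X0 → B X1; X1 → TA A; S → TC A; A → S TA; B → S S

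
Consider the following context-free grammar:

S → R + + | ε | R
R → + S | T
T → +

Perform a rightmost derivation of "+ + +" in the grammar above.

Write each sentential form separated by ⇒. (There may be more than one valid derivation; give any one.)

S ⇒ R + + ⇒ + S + + ⇒ + + +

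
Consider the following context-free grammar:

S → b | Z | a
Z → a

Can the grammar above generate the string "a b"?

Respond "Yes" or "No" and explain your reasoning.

No - no valid derivation exists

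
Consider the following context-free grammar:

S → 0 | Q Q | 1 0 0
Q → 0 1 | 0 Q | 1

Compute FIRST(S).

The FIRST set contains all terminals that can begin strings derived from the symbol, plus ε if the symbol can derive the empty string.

We compute FIRST(S) using the standard algorithm.
FIRST(Q) = {0, 1}
FIRST(S) = {0, 1}
Therefore, FIRST(S) = {0, 1}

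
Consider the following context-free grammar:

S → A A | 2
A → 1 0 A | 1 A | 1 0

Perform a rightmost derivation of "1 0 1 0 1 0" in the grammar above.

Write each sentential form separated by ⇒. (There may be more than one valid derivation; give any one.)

S ⇒ A A ⇒ A 1 0 A ⇒ A 1 0 1 0 ⇒ 1 0 1 0 1 0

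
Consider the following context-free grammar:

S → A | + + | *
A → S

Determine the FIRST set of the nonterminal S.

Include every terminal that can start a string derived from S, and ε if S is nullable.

We compute FIRST(S) using the standard algorithm.
FIRST(A) = {*, +}
FIRST(S) = {*, +}
Therefore, FIRST(S) = {*, +}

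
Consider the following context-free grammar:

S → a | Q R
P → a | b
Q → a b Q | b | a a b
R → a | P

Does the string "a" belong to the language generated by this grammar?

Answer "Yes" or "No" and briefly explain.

Yes - a valid derivation exists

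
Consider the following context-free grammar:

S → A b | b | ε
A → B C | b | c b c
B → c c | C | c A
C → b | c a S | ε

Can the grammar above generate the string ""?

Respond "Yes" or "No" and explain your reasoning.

Yes - a valid derivation exists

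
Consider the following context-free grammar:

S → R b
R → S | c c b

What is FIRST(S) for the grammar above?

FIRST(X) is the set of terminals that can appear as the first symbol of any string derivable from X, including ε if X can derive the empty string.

We compute FIRST(S) using the standard algorithm.
FIRST(R) = {c}
FIRST(S) = {c}
Therefore, FIRST(S) = {c}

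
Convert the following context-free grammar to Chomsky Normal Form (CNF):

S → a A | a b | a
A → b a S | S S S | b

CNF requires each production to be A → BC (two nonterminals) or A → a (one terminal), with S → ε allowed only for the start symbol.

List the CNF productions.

TA → a; TB → b; S → a; A → b; S → TA A; S → TA TB; A → TB X0; X0 → TA S; A → S X1; X1 → S S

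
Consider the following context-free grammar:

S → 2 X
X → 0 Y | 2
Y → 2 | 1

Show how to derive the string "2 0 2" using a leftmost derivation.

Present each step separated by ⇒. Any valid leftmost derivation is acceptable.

S ⇒ 2 X ⇒ 2 0 Y ⇒ 2 0 2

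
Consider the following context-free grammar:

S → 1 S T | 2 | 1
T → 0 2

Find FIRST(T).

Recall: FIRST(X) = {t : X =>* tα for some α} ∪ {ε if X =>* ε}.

We compute FIRST(T) using the standard algorithm.
FIRST(S) = {1, 2}
FIRST(T) = {0}
Therefore, FIRST(T) = {0}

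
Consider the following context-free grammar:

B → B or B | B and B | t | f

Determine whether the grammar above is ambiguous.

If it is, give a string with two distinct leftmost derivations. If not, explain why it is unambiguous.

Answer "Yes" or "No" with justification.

Yes - the string 'f or f or f or f and f' has two distinct leftmost derivations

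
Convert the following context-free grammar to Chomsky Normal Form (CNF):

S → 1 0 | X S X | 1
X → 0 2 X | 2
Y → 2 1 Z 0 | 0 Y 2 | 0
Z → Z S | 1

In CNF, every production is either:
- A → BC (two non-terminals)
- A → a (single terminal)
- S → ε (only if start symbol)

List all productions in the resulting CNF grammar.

T1 → 1; T0 → 0; S → 1; T2 → 2; X → 2; Y → 0; Z → 1; S → T1 T0; S → X X0; X0 → S X; X → T0 X1; X1 → T2 X; Y → T2 X2; X2 → T1 X3; X3 → Z T0; Y → T0 X4; X4 → Y T2; Z → Z S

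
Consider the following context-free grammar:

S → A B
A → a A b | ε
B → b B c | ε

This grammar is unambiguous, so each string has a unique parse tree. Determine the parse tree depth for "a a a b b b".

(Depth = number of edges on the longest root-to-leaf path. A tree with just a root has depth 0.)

5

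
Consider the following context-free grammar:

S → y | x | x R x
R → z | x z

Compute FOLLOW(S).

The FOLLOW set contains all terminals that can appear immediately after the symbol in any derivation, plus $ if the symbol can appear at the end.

We compute FOLLOW(S) using the standard algorithm.
FOLLOW(S) starts with {$}.
FIRST(R) = {x, z}
FIRST(S) = {x, y}
FOLLOW(R) = {x}
FOLLOW(S) = {$}
Therefore, FOLLOW(S) = {$}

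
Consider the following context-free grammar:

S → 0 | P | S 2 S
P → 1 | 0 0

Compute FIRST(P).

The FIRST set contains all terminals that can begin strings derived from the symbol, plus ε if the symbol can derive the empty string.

We compute FIRST(P) using the standard algorithm.
FIRST(P) = {0, 1}
FIRST(S) = {0, 1}
Therefore, FIRST(P) = {0, 1}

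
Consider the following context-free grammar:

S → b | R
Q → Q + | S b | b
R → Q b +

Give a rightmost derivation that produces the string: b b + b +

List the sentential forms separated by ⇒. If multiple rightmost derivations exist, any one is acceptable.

S ⇒ R ⇒ Q b + ⇒ Q + b + ⇒ S b + b + ⇒ b b + b +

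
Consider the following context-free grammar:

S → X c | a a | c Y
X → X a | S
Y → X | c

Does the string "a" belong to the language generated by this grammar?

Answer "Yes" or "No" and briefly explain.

No - no valid derivation exists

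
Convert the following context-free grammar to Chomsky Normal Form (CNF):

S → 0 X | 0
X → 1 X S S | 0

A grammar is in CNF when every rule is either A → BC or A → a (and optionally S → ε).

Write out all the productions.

T0 → 0; S → 0; T1 → 1; X → 0; S → T0 X; X → T1 X0; X0 → X X1; X1 → S S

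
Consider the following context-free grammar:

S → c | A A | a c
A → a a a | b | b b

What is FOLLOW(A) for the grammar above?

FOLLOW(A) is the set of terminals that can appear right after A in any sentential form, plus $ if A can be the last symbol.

We compute FOLLOW(A) using the standard algorithm.
FOLLOW(S) starts with {$}.
FIRST(A) = {a, b}
FIRST(S) = {a, b, c}
FOLLOW(A) = {$, a, b}
FOLLOW(S) = {$}
Therefore, FOLLOW(A) = {$, a, b}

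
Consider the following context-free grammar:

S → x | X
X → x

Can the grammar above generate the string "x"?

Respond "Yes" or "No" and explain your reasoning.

Yes - a valid derivation exists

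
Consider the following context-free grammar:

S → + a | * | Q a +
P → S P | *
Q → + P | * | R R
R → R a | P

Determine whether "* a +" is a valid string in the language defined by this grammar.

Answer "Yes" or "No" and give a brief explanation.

Yes - a valid derivation exists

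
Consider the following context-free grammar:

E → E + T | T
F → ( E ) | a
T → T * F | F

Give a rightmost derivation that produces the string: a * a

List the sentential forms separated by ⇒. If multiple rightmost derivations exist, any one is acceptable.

E ⇒ T ⇒ T * F ⇒ T * a ⇒ F * a ⇒ a * a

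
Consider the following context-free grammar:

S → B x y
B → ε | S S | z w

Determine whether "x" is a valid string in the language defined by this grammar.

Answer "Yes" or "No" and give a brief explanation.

No - no valid derivation exists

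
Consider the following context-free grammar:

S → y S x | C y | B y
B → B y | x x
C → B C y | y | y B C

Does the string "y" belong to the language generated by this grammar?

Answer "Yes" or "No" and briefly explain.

No - no valid derivation exists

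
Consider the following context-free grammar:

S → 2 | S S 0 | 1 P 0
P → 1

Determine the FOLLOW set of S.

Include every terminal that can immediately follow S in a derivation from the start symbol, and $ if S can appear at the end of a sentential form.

We compute FOLLOW(S) using the standard algorithm.
FOLLOW(S) starts with {$}.
FIRST(P) = {1}
FIRST(S) = {1, 2}
FOLLOW(P) = {0}
FOLLOW(S) = {$, 0, 1, 2}
Therefore, FOLLOW(S) = {$, 0, 1, 2}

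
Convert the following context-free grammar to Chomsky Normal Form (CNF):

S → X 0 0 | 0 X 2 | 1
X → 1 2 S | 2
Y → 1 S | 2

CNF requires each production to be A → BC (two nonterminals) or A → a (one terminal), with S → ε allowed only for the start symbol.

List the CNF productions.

T0 → 0; T2 → 2; S → 1; T1 → 1; X → 2; Y → 2; S → X X0; X0 → T0 T0; S → T0 X1; X1 → X T2; X → T1 X2; X2 → T2 S; Y → T1 S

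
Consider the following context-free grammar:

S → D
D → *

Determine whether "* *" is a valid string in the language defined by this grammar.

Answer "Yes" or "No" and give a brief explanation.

No - no valid derivation exists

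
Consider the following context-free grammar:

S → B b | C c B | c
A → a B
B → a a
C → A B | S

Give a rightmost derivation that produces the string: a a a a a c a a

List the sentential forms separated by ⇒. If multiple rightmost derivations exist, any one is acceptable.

S ⇒ C c B ⇒ C c a a ⇒ A B c a a ⇒ A a a c a a ⇒ a B a a c a a ⇒ a a a a a c a a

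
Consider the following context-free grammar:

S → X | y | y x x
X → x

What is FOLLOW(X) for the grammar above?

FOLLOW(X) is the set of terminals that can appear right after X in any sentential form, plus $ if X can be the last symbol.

We compute FOLLOW(X) using the standard algorithm.
FOLLOW(S) starts with {$}.
FIRST(S) = {x, y}
FIRST(X) = {x}
FOLLOW(S) = {$}
FOLLOW(X) = {$}
Therefore, FOLLOW(X) = {$}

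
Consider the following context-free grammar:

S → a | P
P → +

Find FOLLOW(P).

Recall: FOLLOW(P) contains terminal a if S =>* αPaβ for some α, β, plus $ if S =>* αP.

We compute FOLLOW(P) using the standard algorithm.
FOLLOW(S) starts with {$}.
FIRST(P) = {+}
FIRST(S) = {+, a}
FOLLOW(P) = {$}
FOLLOW(S) = {$}
Therefore, FOLLOW(P) = {$}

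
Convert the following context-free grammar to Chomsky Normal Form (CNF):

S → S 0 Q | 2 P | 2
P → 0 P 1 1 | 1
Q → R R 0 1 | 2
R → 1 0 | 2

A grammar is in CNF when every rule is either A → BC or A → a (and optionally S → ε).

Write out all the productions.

T0 → 0; T2 → 2; S → 2; T1 → 1; P → 1; Q → 2; R → 2; S → S X0; X0 → T0 Q; S → T2 P; P → T0 X1; X1 → P X2; X2 → T1 T1; Q → R X3; X3 → R X4; X4 → T0 T1; R → T1 T0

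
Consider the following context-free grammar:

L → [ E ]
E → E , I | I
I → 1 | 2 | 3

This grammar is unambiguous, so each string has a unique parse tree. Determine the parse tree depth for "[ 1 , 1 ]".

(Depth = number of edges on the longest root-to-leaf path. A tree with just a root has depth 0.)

4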